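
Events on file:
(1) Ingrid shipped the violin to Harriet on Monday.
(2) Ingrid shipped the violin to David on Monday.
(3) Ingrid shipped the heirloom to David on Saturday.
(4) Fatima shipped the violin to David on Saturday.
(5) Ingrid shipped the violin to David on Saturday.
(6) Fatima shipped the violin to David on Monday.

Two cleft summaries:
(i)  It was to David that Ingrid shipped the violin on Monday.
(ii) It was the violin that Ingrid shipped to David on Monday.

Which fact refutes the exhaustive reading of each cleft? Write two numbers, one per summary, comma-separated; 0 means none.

1, 0

(i): focus "David". Looking for agent = Ingrid, thing = the violin, setting = on Monday with some other recipient — fact (1) has Harriet there. Refuted.
(ii): focus "the violin". No fact shares agent = Ingrid, recipient = David, setting = on Monday with a different thing. 0.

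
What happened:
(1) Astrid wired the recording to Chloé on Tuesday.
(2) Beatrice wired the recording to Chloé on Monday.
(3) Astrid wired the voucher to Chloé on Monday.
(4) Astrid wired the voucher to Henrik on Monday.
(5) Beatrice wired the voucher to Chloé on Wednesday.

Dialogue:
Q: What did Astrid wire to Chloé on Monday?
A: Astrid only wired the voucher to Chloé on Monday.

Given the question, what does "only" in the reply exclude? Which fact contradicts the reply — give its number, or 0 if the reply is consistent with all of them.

Answering "What did ...?" puts focus on the thing — here, "the voucher".
"Only" then excludes alternative things while the background — agent = Astrid, recipient = Chloé, setting = on Monday — is held fixed.
No fact keeps agent = Astrid, recipient = Chloé, setting = on Monday while changing the thing; every other fact differs on something backgrounded. The reply stands.
(Fact (4) would refute a reading with focus on the recipient — but that is not what the question asks.)

0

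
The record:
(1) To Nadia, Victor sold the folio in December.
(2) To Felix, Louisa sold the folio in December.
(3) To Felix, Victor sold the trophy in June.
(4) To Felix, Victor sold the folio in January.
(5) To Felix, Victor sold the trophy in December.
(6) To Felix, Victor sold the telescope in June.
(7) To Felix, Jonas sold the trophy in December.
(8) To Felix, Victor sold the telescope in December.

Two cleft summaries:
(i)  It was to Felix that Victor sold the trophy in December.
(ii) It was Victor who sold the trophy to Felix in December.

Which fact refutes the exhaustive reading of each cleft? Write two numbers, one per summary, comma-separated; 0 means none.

0, 7

(i): focus "Felix". No fact shares agent = Victor, thing = the trophy, setting = in December with a different recipient. 0.
(ii): focus "Victor". Looking for thing = the trophy, recipient = Felix, setting = in December with some other agent — fact (7) has Jonas there. Refuted.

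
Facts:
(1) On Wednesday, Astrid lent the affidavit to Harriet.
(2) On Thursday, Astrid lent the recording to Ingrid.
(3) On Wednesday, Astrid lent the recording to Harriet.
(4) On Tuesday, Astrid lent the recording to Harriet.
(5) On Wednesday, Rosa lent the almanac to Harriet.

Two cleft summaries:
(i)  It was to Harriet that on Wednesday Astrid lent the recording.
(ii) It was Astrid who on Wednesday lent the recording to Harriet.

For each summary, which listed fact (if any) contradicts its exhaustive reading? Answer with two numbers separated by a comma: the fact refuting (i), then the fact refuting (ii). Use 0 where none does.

(i): focus "Harriet". No fact shares Astrid as agent and the recording as thing and on Wednesday as setting with a different recipient. 0.
(ii): focus "Astrid". No fact shares the recording as thing and Harriet as recipient and on Wednesday as setting with a different agent. 0.

0, 0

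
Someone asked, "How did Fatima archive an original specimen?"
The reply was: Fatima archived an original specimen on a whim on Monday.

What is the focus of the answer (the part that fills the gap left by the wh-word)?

on a whim

The wh-word "how" asks about the manner.
In the answer, "Fatima" and "an original specimen" are given — repeated from the question.
"on Monday" is also new, but it specifies the time, which is not what the question asks about — so it is not the focus.
The constituent filling the manner gap is "on a whim"; that is the focus.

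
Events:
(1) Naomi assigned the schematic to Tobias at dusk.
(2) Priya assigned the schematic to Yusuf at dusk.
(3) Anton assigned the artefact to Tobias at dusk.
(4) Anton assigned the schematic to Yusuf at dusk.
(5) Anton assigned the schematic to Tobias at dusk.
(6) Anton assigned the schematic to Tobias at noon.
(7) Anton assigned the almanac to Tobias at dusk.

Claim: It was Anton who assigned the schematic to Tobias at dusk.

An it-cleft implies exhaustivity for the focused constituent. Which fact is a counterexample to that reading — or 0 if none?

1

Focus of the cleft: "Anton" (the agent). Presupposed background: thing = the schematic, recipient = Tobias, setting = at dusk.
Exhaustivity: Anton is the only agent satisfying that background.
But fact (1) also has thing = the schematic, recipient = Tobias, setting = at dusk, with agent = Naomi — so the exhaustive reading fails.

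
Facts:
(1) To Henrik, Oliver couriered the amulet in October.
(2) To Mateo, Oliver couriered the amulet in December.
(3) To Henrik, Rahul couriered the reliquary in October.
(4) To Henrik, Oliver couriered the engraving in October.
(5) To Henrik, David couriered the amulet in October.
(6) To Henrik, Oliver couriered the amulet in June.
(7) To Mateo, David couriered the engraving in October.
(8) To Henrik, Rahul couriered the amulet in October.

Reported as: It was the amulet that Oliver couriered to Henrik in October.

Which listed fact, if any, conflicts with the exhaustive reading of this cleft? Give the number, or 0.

The cleft puts "the amulet" in focus and presupposes the open proposition with Oliver as agent and Henrik as recipient and in October as setting.
Exhaustivity: the amulet is the only thing satisfying that background.
Fact (4) shares the background but with thing = the engraving; exhaustivity is violated.

4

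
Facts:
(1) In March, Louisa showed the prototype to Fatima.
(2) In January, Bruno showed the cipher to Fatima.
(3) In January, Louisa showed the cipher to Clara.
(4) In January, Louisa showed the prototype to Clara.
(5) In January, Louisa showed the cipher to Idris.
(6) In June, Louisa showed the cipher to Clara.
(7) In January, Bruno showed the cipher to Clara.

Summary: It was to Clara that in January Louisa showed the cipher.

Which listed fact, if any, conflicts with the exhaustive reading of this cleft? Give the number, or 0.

5

Focus of the cleft: "Clara" (the recipient). Presupposed background: agent = Louisa, thing = the cipher, setting = in January.
The exhaustive reading says no other recipient fits that background.
But fact (5) also has agent = Louisa, thing = the cipher, setting = in January, with recipient = Idris — so the exhaustive reading fails.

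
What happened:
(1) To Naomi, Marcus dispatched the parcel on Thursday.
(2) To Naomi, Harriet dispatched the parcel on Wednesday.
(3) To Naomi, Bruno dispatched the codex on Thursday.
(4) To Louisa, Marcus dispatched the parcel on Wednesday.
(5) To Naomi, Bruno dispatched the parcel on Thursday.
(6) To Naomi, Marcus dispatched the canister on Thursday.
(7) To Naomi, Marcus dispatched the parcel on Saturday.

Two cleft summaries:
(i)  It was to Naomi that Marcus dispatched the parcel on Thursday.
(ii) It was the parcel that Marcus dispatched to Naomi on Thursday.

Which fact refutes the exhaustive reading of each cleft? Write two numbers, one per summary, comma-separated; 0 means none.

(i): focus "Naomi". No fact shares agent = Marcus, thing = the parcel, setting = on Thursday with a different recipient. 0.
(ii): focus "the parcel". Looking for agent = Marcus, recipient = Naomi, setting = on Thursday with some other thing — fact (6) has the canister there. Refuted.

0, 6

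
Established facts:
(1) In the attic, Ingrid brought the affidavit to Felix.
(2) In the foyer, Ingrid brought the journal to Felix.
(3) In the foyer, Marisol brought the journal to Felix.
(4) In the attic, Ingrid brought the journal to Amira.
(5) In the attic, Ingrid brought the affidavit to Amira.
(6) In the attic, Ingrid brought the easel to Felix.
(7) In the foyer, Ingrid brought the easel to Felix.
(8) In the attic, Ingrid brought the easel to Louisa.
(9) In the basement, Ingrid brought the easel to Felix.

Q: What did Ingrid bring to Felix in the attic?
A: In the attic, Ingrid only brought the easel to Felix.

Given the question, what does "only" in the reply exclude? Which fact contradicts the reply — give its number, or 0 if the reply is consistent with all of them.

Answering "What did ...?" puts focus on the thing — here, "the easel".
"Only" then excludes alternative things while the background — same agent, recipient, setting (Ingrid / Felix / in the attic) — is held fixed.
Fact (1) shares the background with a different thing (the affidavit) — counterexample.
(Fact (7) would refute a reading with focus on the setting — but that is not what the question asks.)

1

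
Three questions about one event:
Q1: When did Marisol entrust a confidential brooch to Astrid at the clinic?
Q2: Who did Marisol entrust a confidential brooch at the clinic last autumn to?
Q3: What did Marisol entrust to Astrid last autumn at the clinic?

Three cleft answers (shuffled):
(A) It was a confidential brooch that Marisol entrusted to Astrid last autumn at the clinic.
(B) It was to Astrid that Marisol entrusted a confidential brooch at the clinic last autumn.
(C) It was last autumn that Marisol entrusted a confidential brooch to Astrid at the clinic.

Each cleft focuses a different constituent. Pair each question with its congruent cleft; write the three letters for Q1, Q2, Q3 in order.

CBA

Q1 asks about the time; cleft (C) focuses "last autumn", which is the time — so Q1 → C.
Q2 asks about the recipient; cleft (B) focuses "to Astrid", which is the recipient — so Q2 → B.
Q3 asks about the direct object; cleft (A) focuses "a confidential brooch", which is the direct object — so Q3 → A.
Mapping: Q1→C, Q2→B, Q3→A.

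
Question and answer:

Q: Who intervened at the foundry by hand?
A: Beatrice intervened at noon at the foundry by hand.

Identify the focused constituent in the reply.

Beatrice

The wh-word "who" asks about the subject (agent).
In the answer, "by hand" and "at the foundry" are given — repeated from the question.
"at noon" is also new, but it specifies the time, which is not what the question asks about — so it is not the focus.
The constituent filling the subject (agent) gap is "Beatrice"; that is the focus.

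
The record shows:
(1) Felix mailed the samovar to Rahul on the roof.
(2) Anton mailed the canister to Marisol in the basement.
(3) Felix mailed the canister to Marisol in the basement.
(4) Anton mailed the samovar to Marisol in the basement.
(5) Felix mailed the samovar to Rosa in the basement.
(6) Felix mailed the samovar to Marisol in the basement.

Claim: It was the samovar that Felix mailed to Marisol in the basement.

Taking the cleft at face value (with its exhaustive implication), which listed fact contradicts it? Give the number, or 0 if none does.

The cleft puts "the samovar" in focus and presupposes the open proposition with same agent, recipient, setting (Felix / Marisol / in the basement).
Exhaustivity: the samovar is the only thing satisfying that background.
But fact (3) also has same agent, recipient, setting (Felix / Marisol / in the basement), with thing = the canister — so the exhaustive reading fails.

3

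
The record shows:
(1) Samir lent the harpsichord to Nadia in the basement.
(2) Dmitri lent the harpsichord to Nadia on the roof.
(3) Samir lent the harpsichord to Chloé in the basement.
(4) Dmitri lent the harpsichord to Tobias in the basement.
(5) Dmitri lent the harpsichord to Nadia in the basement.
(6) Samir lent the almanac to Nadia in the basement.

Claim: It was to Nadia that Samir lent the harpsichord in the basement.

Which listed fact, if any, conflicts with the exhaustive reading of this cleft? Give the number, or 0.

Focus of the cleft: "Nadia" (the recipient). Presupposed background: agent = Samir, thing = the harpsichord, setting = in the basement.
The exhaustive reading says no other recipient fits that background.
Fact (3) shares the background but with recipient = Chloé; exhaustivity is violated.

3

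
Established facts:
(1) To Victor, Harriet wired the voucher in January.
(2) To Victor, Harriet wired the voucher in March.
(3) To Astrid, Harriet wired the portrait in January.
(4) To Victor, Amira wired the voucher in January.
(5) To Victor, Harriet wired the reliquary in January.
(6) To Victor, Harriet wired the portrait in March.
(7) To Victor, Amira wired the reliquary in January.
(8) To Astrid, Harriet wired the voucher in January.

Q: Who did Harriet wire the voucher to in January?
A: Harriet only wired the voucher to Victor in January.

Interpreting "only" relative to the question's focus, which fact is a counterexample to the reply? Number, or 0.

8

The question "Who did ... to ...?" targets the recipient, so in the reply the focus falls on "Victor".
"Only" then excludes alternative recipients while the background — Harriet as agent and the voucher as thing and in January as setting — is held fixed.
Fact (8) shares the background with a different recipient (Astrid) — counterexample.
(Fact (2) would refute a reading with focus on the setting — but that is not what the question asks.)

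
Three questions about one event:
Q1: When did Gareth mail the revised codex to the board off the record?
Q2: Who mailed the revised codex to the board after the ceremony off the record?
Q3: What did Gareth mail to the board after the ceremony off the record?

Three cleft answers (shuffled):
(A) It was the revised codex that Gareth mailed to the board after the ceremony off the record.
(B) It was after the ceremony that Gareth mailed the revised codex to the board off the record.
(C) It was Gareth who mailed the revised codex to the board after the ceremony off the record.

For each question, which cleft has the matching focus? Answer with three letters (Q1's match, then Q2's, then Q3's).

Q1 asks about the time; cleft (B) focuses "after the ceremony", which is the time — so Q1 → B.
Q2 asks about the subject (agent); cleft (C) focuses "Gareth", which is the subject (agent) — so Q2 → C.
Q3 asks about the direct object; cleft (A) focuses "the revised codex", which is the direct object — so Q3 → A.
Mapping: Q1→B, Q2→C, Q3→A.

BCA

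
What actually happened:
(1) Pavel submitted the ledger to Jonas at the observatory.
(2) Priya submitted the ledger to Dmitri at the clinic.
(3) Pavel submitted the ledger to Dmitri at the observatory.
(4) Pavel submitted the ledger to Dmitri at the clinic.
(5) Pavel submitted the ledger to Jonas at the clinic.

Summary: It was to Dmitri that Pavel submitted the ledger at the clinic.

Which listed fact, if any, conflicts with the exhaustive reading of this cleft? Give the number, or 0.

5

Focus of the cleft: "Dmitri" (the recipient). Presupposed background: Pavel as agent and the ledger as thing and at the clinic as setting.
Exhaustivity: Dmitri is the only recipient satisfying that background.
Fact (5) shares the background but with recipient = Jonas; exhaustivity is violated.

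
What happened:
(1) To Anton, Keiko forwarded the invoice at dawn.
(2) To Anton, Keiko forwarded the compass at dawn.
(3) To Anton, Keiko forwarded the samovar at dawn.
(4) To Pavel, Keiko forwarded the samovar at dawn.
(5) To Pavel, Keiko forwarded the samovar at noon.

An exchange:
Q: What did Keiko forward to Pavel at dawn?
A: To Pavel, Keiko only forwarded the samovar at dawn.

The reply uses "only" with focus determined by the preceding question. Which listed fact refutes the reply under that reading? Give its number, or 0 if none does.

The question "What did ...?" targets the thing, so in the reply the focus falls on "the samovar".
So "only" ranges over things; the rest (same agent, recipient, setting (Keiko / Pavel / at dawn)) is presupposed.
No fact keeps same agent, recipient, setting (Keiko / Pavel / at dawn) while changing the thing; every other fact differs on something backgrounded. The reply stands.
(Fact (5) would refute a reading with focus on the setting — but that is not what the question asks.)

0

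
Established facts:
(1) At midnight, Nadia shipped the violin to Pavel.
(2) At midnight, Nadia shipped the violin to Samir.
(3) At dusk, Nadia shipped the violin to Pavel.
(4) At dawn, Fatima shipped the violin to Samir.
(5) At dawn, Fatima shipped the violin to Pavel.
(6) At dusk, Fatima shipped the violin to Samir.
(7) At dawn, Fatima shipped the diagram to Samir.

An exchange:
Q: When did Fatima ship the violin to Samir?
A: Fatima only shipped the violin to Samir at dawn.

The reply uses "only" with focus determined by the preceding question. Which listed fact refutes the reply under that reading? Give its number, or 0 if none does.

The question "When did ...?" targets the setting, so in the reply the focus falls on "at dawn".
"Only" then excludes alternative settings while the background — agent = Fatima, thing = the violin, recipient = Samir — is held fixed.
Fact (6) shares the background with a different setting (at dusk) — counterexample.
(Fact (5) would refute a reading with focus on the recipient — but that is not what the question asks.)

6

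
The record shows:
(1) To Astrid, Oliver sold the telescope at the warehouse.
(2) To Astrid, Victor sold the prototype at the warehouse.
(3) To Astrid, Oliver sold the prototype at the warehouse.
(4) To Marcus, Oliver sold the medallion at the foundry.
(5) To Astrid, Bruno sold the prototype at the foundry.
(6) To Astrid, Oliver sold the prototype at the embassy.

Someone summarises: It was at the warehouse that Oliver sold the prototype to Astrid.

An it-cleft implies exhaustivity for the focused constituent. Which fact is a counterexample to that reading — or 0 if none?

The cleft puts "at the warehouse" in focus and presupposes the open proposition with same agent, thing, recipient (Oliver / the prototype / Astrid).
The exhaustive reading says no other setting fits that background.
But fact (6) also has same agent, thing, recipient (Oliver / the prototype / Astrid), with setting = at the embassy — so the exhaustive reading fails.

6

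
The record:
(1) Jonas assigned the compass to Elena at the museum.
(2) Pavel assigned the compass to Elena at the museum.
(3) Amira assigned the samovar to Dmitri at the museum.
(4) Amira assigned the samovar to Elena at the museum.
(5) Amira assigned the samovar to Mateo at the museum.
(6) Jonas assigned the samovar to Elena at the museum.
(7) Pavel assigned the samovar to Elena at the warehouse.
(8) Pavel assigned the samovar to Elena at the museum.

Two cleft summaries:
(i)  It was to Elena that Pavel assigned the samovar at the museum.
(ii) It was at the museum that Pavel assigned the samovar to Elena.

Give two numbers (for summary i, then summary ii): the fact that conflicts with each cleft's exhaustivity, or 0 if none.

(i): focus "Elena". No fact shares Pavel as agent and the samovar as thing and at the museum as setting with a different recipient. 0.
(ii): focus "at the museum". Looking for Pavel as agent and the samovar as thing and Elena as recipient with some other setting — fact (7) has at the warehouse there. Refuted.

0, 7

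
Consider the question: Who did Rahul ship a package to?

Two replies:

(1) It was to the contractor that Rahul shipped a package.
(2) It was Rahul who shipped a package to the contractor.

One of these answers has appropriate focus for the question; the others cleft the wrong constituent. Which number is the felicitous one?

1

The question word "who" targets the recipient.
Option (1) clefts "to the contractor" — that matches what the question asks about.
Option (2) clefts "Rahul" — the subject (agent), not what was asked.
So the congruent reply is (1).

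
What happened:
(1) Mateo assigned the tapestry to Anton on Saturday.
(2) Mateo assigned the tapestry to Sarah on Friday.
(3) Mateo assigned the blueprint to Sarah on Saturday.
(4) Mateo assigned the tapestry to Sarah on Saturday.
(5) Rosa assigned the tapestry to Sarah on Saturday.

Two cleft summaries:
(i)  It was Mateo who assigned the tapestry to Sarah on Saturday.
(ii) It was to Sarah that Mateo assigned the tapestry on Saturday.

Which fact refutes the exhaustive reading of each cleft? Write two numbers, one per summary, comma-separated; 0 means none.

5, 1

(i): focus "Mateo". Looking for thing = the tapestry, recipient = Sarah, setting = on Saturday with some other agent — fact (5) has Rosa there. Refuted.
(ii): focus "Sarah". Looking for agent = Mateo, thing = the tapestry, setting = on Saturday with some other recipient — fact (1) has Anton there. Refuted.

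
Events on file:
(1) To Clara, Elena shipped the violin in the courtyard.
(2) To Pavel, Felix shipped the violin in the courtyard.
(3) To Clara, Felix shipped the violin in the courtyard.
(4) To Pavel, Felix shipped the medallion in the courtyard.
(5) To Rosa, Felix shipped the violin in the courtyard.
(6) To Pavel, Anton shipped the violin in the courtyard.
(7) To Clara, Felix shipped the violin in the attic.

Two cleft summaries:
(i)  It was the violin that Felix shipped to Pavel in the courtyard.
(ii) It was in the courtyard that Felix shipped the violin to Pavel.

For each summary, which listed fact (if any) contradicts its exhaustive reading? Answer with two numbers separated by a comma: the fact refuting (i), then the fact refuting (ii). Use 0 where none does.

4, 0

(i): focus "the violin". Looking for agent = Felix, recipient = Pavel, setting = in the courtyard with some other thing — fact (4) has the medallion there. Refuted.
(ii): focus "in the courtyard". No fact shares agent = Felix, thing = the violin, recipient = Pavel with a different setting. 0.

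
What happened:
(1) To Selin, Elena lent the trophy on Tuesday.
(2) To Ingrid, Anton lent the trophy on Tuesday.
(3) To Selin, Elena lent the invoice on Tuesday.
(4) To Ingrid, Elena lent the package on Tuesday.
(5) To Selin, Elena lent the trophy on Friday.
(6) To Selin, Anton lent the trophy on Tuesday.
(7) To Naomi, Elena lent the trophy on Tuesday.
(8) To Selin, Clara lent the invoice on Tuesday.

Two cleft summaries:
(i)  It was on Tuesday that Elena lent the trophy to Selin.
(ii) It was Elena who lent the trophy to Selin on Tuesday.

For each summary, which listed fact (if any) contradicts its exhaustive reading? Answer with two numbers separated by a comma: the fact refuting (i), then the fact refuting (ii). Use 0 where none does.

5, 6

Summary (i) focuses "on Tuesday" (the setting); background agent = Elena, thing = the trophy, recipient = Selin. Fact (5) matches that background with setting = on Friday — refutes (i).
Summary (ii) focuses "Elena" (the agent); background thing = the trophy, recipient = Selin, setting = on Tuesday. Fact (6) matches that background with agent = Anton — refutes (ii).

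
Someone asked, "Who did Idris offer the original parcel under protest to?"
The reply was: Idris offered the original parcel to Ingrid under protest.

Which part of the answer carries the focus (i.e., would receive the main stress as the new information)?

to Ingrid

The wh-word "who" asks about the recipient.
In the answer, "Idris", "the original parcel" and "under protest" are given — repeated from the question.
The constituent filling the recipient gap is "to Ingrid"; that is the focus and would carry nuclear stress.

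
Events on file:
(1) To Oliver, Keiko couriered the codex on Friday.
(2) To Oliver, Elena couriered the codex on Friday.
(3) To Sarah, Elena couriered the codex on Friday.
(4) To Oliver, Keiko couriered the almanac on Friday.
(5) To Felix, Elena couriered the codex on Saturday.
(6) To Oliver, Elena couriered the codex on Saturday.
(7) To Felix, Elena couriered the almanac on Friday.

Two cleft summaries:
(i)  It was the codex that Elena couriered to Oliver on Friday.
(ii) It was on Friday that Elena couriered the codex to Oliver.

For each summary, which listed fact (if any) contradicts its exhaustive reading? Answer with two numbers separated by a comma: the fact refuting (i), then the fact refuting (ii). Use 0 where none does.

Summary (i) focuses "the codex" (the thing); background agent = Elena, recipient = Oliver, setting = on Friday. No fact matches that background with a different thing, so 0.
Summary (ii) focuses "on Friday" (the setting); background agent = Elena, thing = the codex, recipient = Oliver. Fact (6) matches that background with setting = on Saturday — refutes (ii).

0, 6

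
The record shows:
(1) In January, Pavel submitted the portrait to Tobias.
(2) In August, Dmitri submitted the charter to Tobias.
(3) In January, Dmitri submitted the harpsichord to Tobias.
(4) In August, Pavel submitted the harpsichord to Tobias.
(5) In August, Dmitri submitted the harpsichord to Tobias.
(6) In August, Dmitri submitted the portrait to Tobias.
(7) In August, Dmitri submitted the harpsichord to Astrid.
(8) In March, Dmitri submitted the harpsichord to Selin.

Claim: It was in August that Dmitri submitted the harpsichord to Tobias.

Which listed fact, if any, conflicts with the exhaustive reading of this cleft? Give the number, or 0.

The cleft puts "in August" in focus and presupposes the open proposition with Dmitri as agent and the harpsichord as thing and Tobias as recipient.
Exhaustivity: in August is the only setting satisfying that background.
But fact (3) also has Dmitri as agent and the harpsichord as thing and Tobias as recipient, with setting = in January — so the exhaustive reading fails.

3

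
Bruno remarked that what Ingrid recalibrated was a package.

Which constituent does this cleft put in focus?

a package

In a pseudo-cleft "What ... was X", the post-copular constituent X is the focus.
Here the focus is "a package". The backgrounded (presupposed) material includes "Ingrid".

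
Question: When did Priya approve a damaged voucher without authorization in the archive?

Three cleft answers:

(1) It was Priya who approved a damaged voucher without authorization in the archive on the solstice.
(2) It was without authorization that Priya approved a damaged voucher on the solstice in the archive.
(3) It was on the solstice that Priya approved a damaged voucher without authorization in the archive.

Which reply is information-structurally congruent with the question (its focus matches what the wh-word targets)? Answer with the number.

3

The question word "when" targets the time.
Option (1) clefts "Priya" — the subject (agent), not what was asked.
Option (2) clefts "without authorization" — the manner, not what was asked.
Option (3) clefts "on the solstice" — that matches what the question asks about.
So the congruent reply is (3).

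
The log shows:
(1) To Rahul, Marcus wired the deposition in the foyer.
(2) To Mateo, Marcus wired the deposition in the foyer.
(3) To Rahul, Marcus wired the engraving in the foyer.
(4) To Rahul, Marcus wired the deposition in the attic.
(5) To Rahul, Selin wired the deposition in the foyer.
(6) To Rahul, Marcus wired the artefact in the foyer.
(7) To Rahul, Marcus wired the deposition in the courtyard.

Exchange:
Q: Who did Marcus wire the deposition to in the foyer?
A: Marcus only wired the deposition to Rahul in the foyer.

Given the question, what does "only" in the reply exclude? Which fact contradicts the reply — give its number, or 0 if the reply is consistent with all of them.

The question "Who did ... to ...?" targets the recipient, so in the reply the focus falls on "Rahul".
So "only" ranges over recipients; the rest (Marcus as agent and the deposition as thing and in the foyer as setting) is presupposed.
Fact (2) keeps Marcus as agent and the deposition as thing and in the foyer as setting but has recipient = Mateo; that refutes the reply.
(Fact (4) would refute a reading with focus on the setting — but that is not what the question asks.)

2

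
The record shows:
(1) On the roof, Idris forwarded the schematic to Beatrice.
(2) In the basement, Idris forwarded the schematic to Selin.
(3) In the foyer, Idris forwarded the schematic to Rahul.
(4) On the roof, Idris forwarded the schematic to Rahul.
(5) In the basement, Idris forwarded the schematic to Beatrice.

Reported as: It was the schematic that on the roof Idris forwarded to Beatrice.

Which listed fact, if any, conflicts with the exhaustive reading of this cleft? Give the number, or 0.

The cleft puts "the schematic" in focus and presupposes the open proposition with same agent, recipient, setting (Idris / Beatrice / on the roof).
The exhaustive reading says no other thing fits that background.
No listed fact matches the background with a different thing. Exhaustivity holds.

0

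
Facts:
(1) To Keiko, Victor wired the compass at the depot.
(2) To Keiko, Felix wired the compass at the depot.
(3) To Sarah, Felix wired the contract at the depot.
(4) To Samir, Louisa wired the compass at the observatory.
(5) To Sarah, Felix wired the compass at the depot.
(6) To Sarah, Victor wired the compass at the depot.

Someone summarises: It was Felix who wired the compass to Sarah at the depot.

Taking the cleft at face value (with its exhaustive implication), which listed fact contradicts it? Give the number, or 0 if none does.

The cleft puts "Felix" in focus and presupposes the open proposition with thing = the compass, recipient = Sarah, setting = at the depot.
Exhaustivity: Felix is the only agent satisfying that background.
But fact (6) also has thing = the compass, recipient = Sarah, setting = at the depot, with agent = Victor — so the exhaustive reading fails.

6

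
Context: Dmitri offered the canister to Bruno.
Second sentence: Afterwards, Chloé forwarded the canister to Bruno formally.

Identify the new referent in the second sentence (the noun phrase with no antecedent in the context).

"the canister" and "Bruno" in the second sentence are given — already mentioned in the context.
"Chloé" has no antecedent in the context; it is discourse-new.

Chloé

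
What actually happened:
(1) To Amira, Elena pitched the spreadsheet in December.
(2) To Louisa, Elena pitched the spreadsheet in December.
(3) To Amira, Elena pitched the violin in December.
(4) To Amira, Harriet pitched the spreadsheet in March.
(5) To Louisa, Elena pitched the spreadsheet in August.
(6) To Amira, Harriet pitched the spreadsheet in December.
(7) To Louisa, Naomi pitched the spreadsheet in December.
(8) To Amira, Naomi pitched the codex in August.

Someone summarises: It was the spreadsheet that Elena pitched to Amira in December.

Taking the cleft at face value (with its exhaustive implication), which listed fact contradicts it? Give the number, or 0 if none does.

3

Focus of the cleft: "the spreadsheet" (the thing). Presupposed background: Elena as agent and Amira as recipient and in December as setting.
Exhaustivity: the spreadsheet is the only thing satisfying that background.
Fact (3) shares the background but with thing = the violin; exhaustivity is violated.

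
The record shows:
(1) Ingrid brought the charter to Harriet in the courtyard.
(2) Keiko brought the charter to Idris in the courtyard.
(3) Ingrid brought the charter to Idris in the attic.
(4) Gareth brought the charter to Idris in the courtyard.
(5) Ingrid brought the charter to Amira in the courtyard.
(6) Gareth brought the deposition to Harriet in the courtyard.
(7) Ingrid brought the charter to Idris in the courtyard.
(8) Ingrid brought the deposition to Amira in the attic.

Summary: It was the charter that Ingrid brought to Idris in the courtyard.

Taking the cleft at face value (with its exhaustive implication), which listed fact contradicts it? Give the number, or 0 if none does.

The cleft puts "the charter" in focus and presupposes the open proposition with agent = Ingrid, recipient = Idris, setting = in the courtyard.
The exhaustive reading says no other thing fits that background.
Every other fact differs from the presupposition on some backgrounded slot, so none challenges the exhaustivity.

0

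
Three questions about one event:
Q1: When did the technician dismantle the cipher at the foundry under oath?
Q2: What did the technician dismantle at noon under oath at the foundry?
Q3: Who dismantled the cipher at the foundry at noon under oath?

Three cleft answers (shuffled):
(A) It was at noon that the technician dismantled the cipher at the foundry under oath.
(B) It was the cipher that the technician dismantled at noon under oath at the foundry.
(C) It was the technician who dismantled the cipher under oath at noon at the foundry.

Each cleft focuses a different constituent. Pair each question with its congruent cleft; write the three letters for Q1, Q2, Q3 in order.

ABC

Q1 asks about the time; cleft (A) focuses "at noon", which is the time — so Q1 → A.
Q2 asks about the direct object; cleft (B) focuses "the cipher", which is the direct object — so Q2 → B.
Q3 asks about the subject (agent); cleft (C) focuses "the technician", which is the subject (agent) — so Q3 → C.
Mapping: Q1→A, Q2→B, Q3→C.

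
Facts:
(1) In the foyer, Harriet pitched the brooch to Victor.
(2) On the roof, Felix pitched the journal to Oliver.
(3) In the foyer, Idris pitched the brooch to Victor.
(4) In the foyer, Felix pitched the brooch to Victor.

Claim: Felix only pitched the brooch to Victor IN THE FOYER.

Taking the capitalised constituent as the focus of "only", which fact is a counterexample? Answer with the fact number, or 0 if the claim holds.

The capitals mark "in the foyer" as focus. So "only" rules out other settings, with the rest (agent = Felix, thing = the brooch, recipient = Victor) as background.
No fact matches agent = Felix, thing = the brooch, recipient = Victor with a different setting — every other fact differs on at least one backgrounded slot. So no fact refutes it.

0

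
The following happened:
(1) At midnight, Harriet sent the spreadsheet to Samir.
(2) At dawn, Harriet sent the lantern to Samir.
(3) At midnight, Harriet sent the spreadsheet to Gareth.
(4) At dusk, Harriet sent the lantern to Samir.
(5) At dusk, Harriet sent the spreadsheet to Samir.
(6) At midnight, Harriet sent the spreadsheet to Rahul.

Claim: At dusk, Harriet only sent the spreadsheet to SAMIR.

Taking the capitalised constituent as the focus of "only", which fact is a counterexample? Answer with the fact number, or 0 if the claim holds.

0

The capitals mark "Samir" as focus. So "only" rules out other recipients, with the rest (same agent, thing, setting (Harriet / the spreadsheet / at dusk)) as background.
No fact matches same agent, thing, setting (Harriet / the spreadsheet / at dusk) with a different recipient — every other fact differs on at least one backgrounded slot. So no fact refutes it.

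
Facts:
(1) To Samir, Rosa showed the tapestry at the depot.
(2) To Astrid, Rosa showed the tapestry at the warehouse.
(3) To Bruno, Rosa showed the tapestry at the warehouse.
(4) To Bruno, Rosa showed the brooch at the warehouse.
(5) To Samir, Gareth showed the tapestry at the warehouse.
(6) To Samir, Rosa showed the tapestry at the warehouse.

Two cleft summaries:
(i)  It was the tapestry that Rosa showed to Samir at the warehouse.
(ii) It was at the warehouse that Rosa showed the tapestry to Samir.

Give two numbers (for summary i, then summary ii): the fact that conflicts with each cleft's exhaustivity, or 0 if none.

0, 1

Summary (i) focuses "the tapestry" (the thing); background agent = Rosa, recipient = Samir, setting = at the warehouse. No fact matches that background with a different thing, so 0.
Summary (ii) focuses "at the warehouse" (the setting); background agent = Rosa, thing = the tapestry, recipient = Samir. Fact (1) matches that background with setting = at the depot — refutes (ii).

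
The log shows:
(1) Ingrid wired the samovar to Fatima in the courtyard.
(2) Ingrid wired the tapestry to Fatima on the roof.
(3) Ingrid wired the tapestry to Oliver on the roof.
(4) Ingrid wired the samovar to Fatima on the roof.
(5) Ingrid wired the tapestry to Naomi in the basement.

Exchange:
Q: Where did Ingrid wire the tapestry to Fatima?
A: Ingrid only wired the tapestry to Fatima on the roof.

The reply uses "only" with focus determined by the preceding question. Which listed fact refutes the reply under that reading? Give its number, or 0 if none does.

The question "Where did ...?" targets the setting, so in the reply the focus falls on "on the roof".
"Only" then excludes alternative settings while the background — same agent, thing, recipient (Ingrid / the tapestry / Fatima) — is held fixed.
No fact keeps same agent, thing, recipient (Ingrid / the tapestry / Fatima) while changing the setting; every other fact differs on something backgrounded. The reply stands.
(Fact (4) would refute a reading with focus on the thing — but that is not what the question asks.)

0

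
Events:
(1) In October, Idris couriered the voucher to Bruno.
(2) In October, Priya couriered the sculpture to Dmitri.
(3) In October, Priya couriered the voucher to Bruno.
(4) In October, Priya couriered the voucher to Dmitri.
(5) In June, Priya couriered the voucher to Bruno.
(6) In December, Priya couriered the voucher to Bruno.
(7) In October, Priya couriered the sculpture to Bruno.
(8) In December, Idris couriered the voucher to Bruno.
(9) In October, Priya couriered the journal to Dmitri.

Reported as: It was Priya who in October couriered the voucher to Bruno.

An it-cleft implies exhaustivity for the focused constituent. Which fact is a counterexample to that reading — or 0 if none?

1

The cleft puts "Priya" in focus and presupposes the open proposition with same thing, recipient, setting (the voucher / Bruno / in October).
Exhaustivity: Priya is the only agent satisfying that background.
Fact (1) shares the background but with agent = Idris; exhaustivity is violated.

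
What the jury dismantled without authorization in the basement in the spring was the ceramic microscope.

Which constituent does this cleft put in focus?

In a pseudo-cleft "What ... was X", the post-copular constituent X is the focus.
Here the focus is "the ceramic microscope". The backgrounded (presupposed) material includes "the jury", "without authorization", "in the spring" and "in the basement".

the ceramic microscope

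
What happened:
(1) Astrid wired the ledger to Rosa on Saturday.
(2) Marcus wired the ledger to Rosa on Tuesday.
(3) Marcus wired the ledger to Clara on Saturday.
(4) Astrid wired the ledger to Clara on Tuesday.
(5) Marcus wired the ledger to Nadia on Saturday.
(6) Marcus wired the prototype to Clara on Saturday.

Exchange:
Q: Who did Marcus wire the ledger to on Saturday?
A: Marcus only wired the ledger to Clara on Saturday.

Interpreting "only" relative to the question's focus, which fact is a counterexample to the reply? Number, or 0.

The question "Who did ... to ...?" targets the recipient, so in the reply the focus falls on "Clara".
"Only" then excludes alternative recipients while the background — Marcus as agent and the ledger as thing and on Saturday as setting — is held fixed.
Fact (5) shares the background with a different recipient (Nadia) — counterexample.
(Fact (6) would refute a reading with focus on the thing — but that is not what the question asks.)

5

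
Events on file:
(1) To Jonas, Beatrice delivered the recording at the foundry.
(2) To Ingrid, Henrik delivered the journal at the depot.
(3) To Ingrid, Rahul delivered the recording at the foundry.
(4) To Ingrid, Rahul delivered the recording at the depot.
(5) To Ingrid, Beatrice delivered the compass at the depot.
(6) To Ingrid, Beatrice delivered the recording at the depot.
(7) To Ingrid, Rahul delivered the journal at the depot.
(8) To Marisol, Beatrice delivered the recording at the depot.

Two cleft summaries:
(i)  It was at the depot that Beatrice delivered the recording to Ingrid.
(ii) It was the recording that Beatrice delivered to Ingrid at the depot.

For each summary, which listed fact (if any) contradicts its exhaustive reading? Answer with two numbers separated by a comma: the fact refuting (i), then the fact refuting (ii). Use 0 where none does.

Summary (i) focuses "at the depot" (the setting); background agent = Beatrice, thing = the recording, recipient = Ingrid. No fact matches that background with a different setting, so 0.
Summary (ii) focuses "the recording" (the thing); background agent = Beatrice, recipient = Ingrid, setting = at the depot. Fact (5) matches that background with thing = the compass — refutes (ii).

0, 5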